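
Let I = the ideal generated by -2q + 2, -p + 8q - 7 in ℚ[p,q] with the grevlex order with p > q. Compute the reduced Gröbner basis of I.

Buchberger's algorithm terminates because the ascending chain of leading-term ideals stabilizes.

f_1 = -2q + 2, LT = q.
f_2 = -p + 8q - 7, LT = p.

The S-polynomials (S(f_1,f_2)) all reduce to 0 modulo the current basis, so we have a Gröbner basis.

G = {p - 1, q - 1}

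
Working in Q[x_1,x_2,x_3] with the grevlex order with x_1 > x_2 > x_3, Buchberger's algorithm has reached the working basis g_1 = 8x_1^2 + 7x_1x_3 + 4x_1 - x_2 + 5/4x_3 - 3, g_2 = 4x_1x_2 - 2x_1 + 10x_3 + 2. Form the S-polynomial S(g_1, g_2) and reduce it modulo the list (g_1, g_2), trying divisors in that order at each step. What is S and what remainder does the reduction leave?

lcm(LM(g_1), LM(g_2)) = x_1^2x_2.
S = (lcm/LT(g_1))·g_1 − (lcm/LT(g_2))·g_2 = 7/8x_1x_2x_3 + 1/2x_1^2 + 1/2x_1x_2 - 1/8x_2^2 - 5/2x_1x_3 + 5/32x_2x_3 - 1/2x_1 - 3/8x_2.
Reduce S modulo (g_1, g_2) in that order:
  leading term x_1x_2x_3: subtract (7/32x_3)·g_2 from 7/8x_1x_2x_3 + 1/2x_1^2 + 1/2x_1x_2 - 1/8x_2^2 - 5/2x_1x_3 + 5/32x_2x_3 - 1/2x_1 - 3/8x_2 → 1/2x_1^2 + 1/2x_1x_2 - 1/8x_2^2 - 33/16x_1x_3 + 5/32x_2x_3 - 35/16x_3^2 - 1/2x_1 - 3/8x_2 - 7/16x_3
  leading term x_1^2: subtract (1/16)·g_1 from 1/2x_1^2 + 1/2x_1x_2 - 1/8x_2^2 - 33/16x_1x_3 + 5/32x_2x_3 - 35/16x_3^2 - 1/2x_1 - 3/8x_2 - 7/16x_3 → 1/2x_1x_2 - 1/8x_2^2 - 5/2x_1x_3 + 5/32x_2x_3 - 35/16x_3^2 - 3/4x_1 - 5/16x_2 - 33/64x_3 + 3/16
  leading term x_1x_2: subtract (1/8)·g_2 from 1/2x_1x_2 - 1/8x_2^2 - 5/2x_1x_3 + 5/32x_2x_3 - 35/16x_3^2 - 3/4x_1 - 5/16x_2 - 33/64x_3 + 3/16 → -1/8x_2^2 - 5/2x_1x_3 + 5/32x_2x_3 - 35/16x_3^2 - 1/2x_1 - 5/16x_2 - 113/64x_3 - 1/16
  leading term x_2^2: no divisor's leading term divides it; move -1/8x_2^2 to the remainder.
  leading term x_1x_3: no divisor's leading term divides it; move -5/2x_1x_3 to the remainder.
  leading term x_2x_3: no divisor's leading term divides it; move 5/32x_2x_3 to the remainder.
  leading term x_3^2: no divisor's leading term divides it; move -35/16x_3^2 to the remainder.
  leading term x_1: no divisor's leading term divides it; move -1/2x_1 to the remainder.
  leading term x_2: no divisor's leading term divides it; move -5/16x_2 to the remainder.
  leading term x_3: no divisor's leading term divides it; move -113/64x_3 to the remainder.
  leading term 1: no divisor's leading term divides it; move -1/16 to the remainder.
The remainder -1/8x_2^2 - 5/2x_1x_3 + 5/32x_2x_3 - 35/16x_3^2 - 1/2x_1 - 5/16x_2 - 113/64x_3 - 1/16 is nonzero, so it would be added as the next basis element.

S(g_1, g_2) = 7/8x_1x_2x_3 + 1/2x_1^2 + 1/2x_1x_2 - 1/8x_2^2 - 5/2x_1x_3 + 5/32x_2x_3 - 1/2x_1 - 3/8x_2; remainder on division = -1/8x_2^2 - 5/2x_1x_3 + 5/32x_2x_3 - 35/16x_3^2 - 1/2x_1 - 5/16x_2 - 113/64x_3 - 1/16.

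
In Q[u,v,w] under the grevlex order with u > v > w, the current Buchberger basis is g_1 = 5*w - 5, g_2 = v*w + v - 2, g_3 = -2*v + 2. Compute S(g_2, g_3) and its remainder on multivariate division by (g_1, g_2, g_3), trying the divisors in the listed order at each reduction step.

lcm(LM(g_2), LM(g_3)) = v*w.
S = (lcm/LT(g_2))·g_2 − (lcm/LT(g_3))·g_3 = v + w - 2.
Reduce S modulo (g_1, g_2, g_3) in that order:
  leading term v: subtract (-1/2)·g_3 from v + w - 2 → w - 1
  leading term w: subtract (1/5)·g_1 from w - 1 → 0
The remainder is 0, so this S-polynomial contributes no new basis element.

S(g_2, g_3) = v + w - 2; remainder on division = 0.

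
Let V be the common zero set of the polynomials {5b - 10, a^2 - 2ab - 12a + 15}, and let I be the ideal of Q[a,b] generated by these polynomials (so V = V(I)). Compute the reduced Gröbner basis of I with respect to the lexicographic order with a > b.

f_1 = 5b - 10, LT = b.
f_2 = a^2 - 2ab - 12a + 15, LT = a^2.

The S-polynomials (S(f_1,f_2)) all reduce to 0 modulo the current basis, so we have a Gröbner basis.

G = {a^2 - 16a + 15, b - 2}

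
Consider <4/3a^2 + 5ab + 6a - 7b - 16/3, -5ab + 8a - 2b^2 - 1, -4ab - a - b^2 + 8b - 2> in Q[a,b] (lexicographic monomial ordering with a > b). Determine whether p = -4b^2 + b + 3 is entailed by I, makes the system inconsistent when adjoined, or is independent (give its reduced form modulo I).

First compute the reduced Gröbner basis of I by Buchberger's algorithm.
f_1 = 4/3a^2 + 5ab + 6a - 7b - 16/3, LT = a^2.
f_2 = -5ab + 8a - 2b^2 - 1, LT = ab.
f_3 = -4ab - a - b^2 + 8b - 2, LT = ab.

S(f_1,f_2): lcm = a^2b. S = 8/5a^2 + 67/20ab^2 + 9/2ab - 1/5a - 21/4b^2 - 4b.
  reduce S modulo (f_1, f_2, f_3):
  remainder -153/125a - 67/50b^3 - 3397/500b^2 + 373/100b + 1407/250 ≠ 0; add h_4 = -153/125a - 67/50b^3 - 3397/500b^2 + 373/100b + 1407/250 to the basis.

S(f_1,f_3): lcm = a^2b. S = -1/4a^2 + 7/2ab^2 + 13/2ab - 1/2a - 21/4b^2 - 4b.
  reduce S modulo (f_1, f_2, f_3, h_4):
  remainder -61007/2448b^3 - 635113/4896b^2 + 291119/4896b + 19417/204 ≠ 0; add h_5 = -61007/2448b^3 - 635113/4896b^2 + 291119/4896b + 19417/204 to the basis.

S(f_2,f_3): lcm = ab. S = -37/20a + 3/20b^2 + 2b - 3/10.
  reduce S modulo (f_1, f_2, f_3, h_4, h_5):
  remainder -15083/122014b^2 + 583061/488056b - 522729/488056 ≠ 0; add h_6 = -15083/122014b^2 + 583061/488056b - 522729/488056 to the basis.

S(f_1,h_4): lcm = a^2. S = -335/306ab^3 - 3397/612ab^2 + 1040/153ab + 464/51a - 21/4b - 4.
  reduce S modulo (f_1, f_2, f_3, h_4, h_5, h_6):
  remainder 1163981689/1840337162b - 1163981689/1840337162 ≠ 0; add h_7 = 1163981689/1840337162b - 1163981689/1840337162 to the basis.

The other S-polynomials (S(f_2,h_4), S(f_3,h_4), S(f_1,h_5), S(f_2,h_5), S(f_3,h_5), S(h_4,h_5), S(f_1,h_6), S(f_2,h_6), S(f_3,h_6), S(h_4,h_6), S(h_5,h_6), S(f_1,h_7), S(f_2,h_7), S(f_3,h_7), S(h_4,h_7), S(h_5,h_7), S(h_6,h_7)) all reduce to 0 modulo the current basis, so we have a Gröbner basis.
Inter-reduce: drop elements whose leading term is divisible by another's, tail-reduce, and make monic.
Reduced Gröbner basis: {a - 1, b - 1}.
Label its elements g_1 = a - 1, g_2 = b - 1.

Reduce p = -4b^2 + b + 3 modulo G:
  leading term b^2: subtract (-4b)·g_2 from -4b^2 + b + 3 → -3b + 3
  leading term b: subtract (-3)·g_2 from -3b + 3 → 0
  normal form = 0.
Since the normal form is 0, p ∈ I.

The remainder on division by a Gröbner basis is unique — it is the normal form.

-4b^2 + b + 3 lies in I (it reduces to 0).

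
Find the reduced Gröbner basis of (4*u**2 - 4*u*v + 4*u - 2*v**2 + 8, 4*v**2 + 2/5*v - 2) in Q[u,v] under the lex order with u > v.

f_1 = 4*u**2 - 4*u*v + 4*u - 2*v**2 + 8, LT = u**2.
f_2 = 4*v**2 + 2/5*v - 2, LT = v**2.

The S-polynomials (S(f_1,f_2)) all reduce to 0 modulo the current basis, so we have a Gröbner basis.

G = {u**2 - u*v + u + 1/20*v + 7/4, v**2 + 1/10*v - 1/2}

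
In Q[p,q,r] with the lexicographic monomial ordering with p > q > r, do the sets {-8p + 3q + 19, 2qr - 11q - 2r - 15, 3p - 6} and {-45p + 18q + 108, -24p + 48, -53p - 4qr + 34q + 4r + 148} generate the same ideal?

Equality of ideals is decidable: compute both reduced Gröbner bases (unique for the ordering) and check whether they agree.
Buchberger on the first generating set:
f_1 = -8p + 3q + 19, LT = p.
f_2 = 2qr - 11q - 2r - 15, LT = qr.
f_3 = 3p - 6, LT = p.

S(f_1,f_3): lcm = p. S = -3/8q - 3/8.
  leading term q: no divisor's leading term divides it; move -3/8q to the remainder.
  leading term 1: no divisor's leading term divides it; move -3/8 to the remainder.
  remainder -3/8q - 3/8 ≠ 0; add g_4 = -3/8q - 3/8 to the basis.

S(f_2,g_4): lcm = qr. S = -11/2q - 2r - 15/2.
  leading term q: subtract (44/3)·g_4 from -11/2q - 2r - 15/2 → -2r - 2
  leading term r: no divisor's leading term divides it; move -2r to the remainder.
  leading term 1: no divisor's leading term divides it; move -2 to the remainder.
  remainder -2r - 2 ≠ 0; add g_5 = -2r - 2 to the basis.

The other S-polynomials (S(f_1,f_2), S(f_2,f_3), S(f_1,g_4), S(f_3,g_4), S(f_1,g_5), S(f_2,g_5), S(f_3,g_5), S(g_4,g_5)) all reduce to 0 modulo the current basis, so we have a Gröbner basis.
Inter-reduce: drop elements whose leading term is divisible by another's, tail-reduce, and make monic.
Reduced Gröbner basis: {p - 2, q + 1, r + 1}.

Buchberger on the second generating set:
h_1 = -45p + 18q + 108, LT = p.
h_2 = -24p + 48, LT = p.
h_3 = -53p - 4qr + 34q + 4r + 148, LT = p.

S(h_1,h_2): lcm = p. S = -2/5q - 2/5.
  leading term q: no divisor's leading term divides it; move -2/5q to the remainder.
  leading term 1: no divisor's leading term divides it; move -2/5 to the remainder.
  remainder -2/5q - 2/5 ≠ 0; add k_4 = -2/5q - 2/5 to the basis.

S(h_1,h_3): lcm = p. S = -4/53qr + 64/265q + 4/53r + 104/265.
  leading term qr: subtract (10/53r)·k_4 from -4/53qr + 64/265q + 4/53r + 104/265 → 64/265q + 8/53r + 104/265
  leading term q: subtract (-32/53)·k_4 from 64/265q + 8/53r + 104/265 → 8/53r + 8/53
  leading term r: no divisor's leading term divides it; move 8/53r to the remainder.
  leading term 1: no divisor's leading term divides it; move 8/53 to the remainder.
  remainder 8/53r + 8/53 ≠ 0; add k_5 = 8/53r + 8/53 to the basis.

The other S-polynomials (S(h_2,h_3), S(h_1,k_4), S(h_2,k_4), S(h_3,k_4), S(h_1,k_5), S(h_2,k_5), S(h_3,k_5), S(k_4,k_5)) all reduce to 0 modulo the current basis, so we have a Gröbner basis.
Inter-reduce: drop elements whose leading term is divisible by another's, tail-reduce, and make monic.
Reduced Gröbner basis: {p - 2, q + 1, r + 1}.

These coincide, so the ideals are equal.

Yes, the ideals are equal.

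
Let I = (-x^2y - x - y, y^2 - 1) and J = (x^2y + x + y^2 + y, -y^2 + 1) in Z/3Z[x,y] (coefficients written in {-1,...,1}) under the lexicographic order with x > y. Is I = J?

No, the ideals differ.

Equality of ideals is decidable: compute both reduced Gröbner bases (unique for the ordering) and check whether they agree.
Buchberger on the first generating set:
f_1 = -x^2y - x - y, LT = x^2y.
f_2 = y^2 - 1, LT = y^2.

S(f_1,f_2): lcm = x^2y^2. S = x^2 + xy + y^2.
  leading term x^2: no divisor's leading term divides it; move x^2 to the remainder.
  leading term xy: no divisor's leading term divides it; move xy to the remainder.
  leading term y^2: subtract (1)·f_2 from y^2 → 1
  leading term 1: no divisor's leading term divides it; move 1 to the remainder.
  remainder x^2 + xy + 1 ≠ 0; add g_3 = x^2 + xy + 1 to the basis.

S(f_1,g_3): lcm = x^2y. S = -xy^2 + x.
  leading term xy^2: subtract (-x)·f_2 from -xy^2 + x → 0
  remainder 0.

S(f_2,g_3): leading monomials are coprime, so the S-polynomial reduces to 0 (Buchberger's first criterion).
Every S-polynomial of the final basis reduces to 0, so we have a Gröbner basis.
Inter-reduce: drop elements whose leading term is divisible by another's, tail-reduce, and make monic.
Reduced Gröbner basis: {x^2 + xy + 1, y^2 - 1}.

Buchberger on the second generating set:
h_1 = x^2y + x + y^2 + y, LT = x^2y.
h_2 = -y^2 + 1, LT = y^2.

S(h_1,h_2): lcm = x^2y^2. S = x^2 + xy + y^3 + y^2.
  leading term x^2: no divisor's leading term divides it; move x^2 to the remainder.
  leading term xy: no divisor's leading term divides it; move xy to the remainder.
  leading term y^3: subtract (-y)·h_2 from y^3 + y^2 → y^2 + y
  leading term y^2: subtract (-1)·h_2 from y^2 + y → y + 1
  leading term y: no divisor's leading term divides it; move y to the remainder.
  leading term 1: no divisor's leading term divides it; move 1 to the remainder.
  remainder x^2 + xy + y + 1 ≠ 0; add k_3 = x^2 + xy + y + 1 to the basis.

S(h_1,k_3): lcm = x^2y. S = -xy^2 + x.
  leading term xy^2: subtract (x)·h_2 from -xy^2 + x → 0
  remainder 0.

S(h_2,k_3): leading monomials are coprime, so the S-polynomial reduces to 0 (Buchberger's first criterion).
Every S-polynomial of the final basis reduces to 0, so we have a Gröbner basis.
Inter-reduce: drop elements whose leading term is divisible by another's, tail-reduce, and make monic.
Reduced Gröbner basis: {x^2 + xy + y + 1, y^2 - 1}.

The bases are distinct; the ideals are different.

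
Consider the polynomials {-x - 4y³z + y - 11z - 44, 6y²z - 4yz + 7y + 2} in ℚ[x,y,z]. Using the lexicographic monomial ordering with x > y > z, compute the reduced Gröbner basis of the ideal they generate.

G = {x - 14/3y² + 16/9yz - 49/9y + 11z + 388/9, y²z - ⅔yz + 7/6y + ⅓}

f_1 = -x - 4y³z + y - 11z - 44, LT = x.
f_2 = 6y²z - 4yz + 7y + 2, LT = y²z.

The S-polynomials (S(f_1,f_2)) all reduce to 0 modulo the current basis, so we have a Gröbner basis.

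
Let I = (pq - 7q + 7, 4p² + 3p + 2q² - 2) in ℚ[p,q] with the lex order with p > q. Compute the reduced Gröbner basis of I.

The reduced Gröbner basis is the canonical form of the ideal for this ordering.

f_1 = pq - 7q + 7, LT = pq.
f_2 = 4p² + 3p + 2q² - 2, LT = p².

S(f_1,f_2): lcm = p²q. S = -31/4pq + 7p - ½q³ + ½q.
  leading term pq: subtract (-31/4)·f_1 from -31/4pq + 7p - ½q³ + ½q → 7p - ½q³ - 215/4q + 217/4
  leading term p: no divisor's leading term divides it; move 7p to the remainder.
  leading term q³: no divisor's leading term divides it; move -½q³ to the remainder.
  leading term q: no divisor's leading term divides it; move -215/4q to the remainder.
  leading term 1: no divisor's leading term divides it; move 217/4 to the remainder.
  remainder 7p - ½q³ - 215/4q + 217/4 ≠ 0; add g_3 = 7p - ½q³ - 215/4q + 217/4 to the basis.

S(f_1,g_3): lcm = pq. S = 1/14q⁴ + 215/28q² - 59/4q + 7.
  leading term q⁴: no divisor's leading term divides it; move 1/14q⁴ to the remainder.
  leading term q²: no divisor's leading term divides it; move 215/28q² to the remainder.
  leading term q: no divisor's leading term divides it; move -59/4q to the remainder.
  leading term 1: no divisor's leading term divides it; move 7 to the remainder.
  remainder 1/14q⁴ + 215/28q² - 59/4q + 7 ≠ 0; add g_4 = 1/14q⁴ + 215/28q² - 59/4q + 7 to the basis.

The other S-polynomials (S(f_2,g_3), S(f_1,g_4), S(f_2,g_4), S(g_3,g_4)) all reduce to 0 modulo the current basis, so we have a Gröbner basis.
Inter-reduce: drop elements whose leading term is divisible by another's, tail-reduce, and make monic.

G = {p - 1/14q³ - 215/28q + 31/4, q⁴ + 215/2q² - 413/2q + 98}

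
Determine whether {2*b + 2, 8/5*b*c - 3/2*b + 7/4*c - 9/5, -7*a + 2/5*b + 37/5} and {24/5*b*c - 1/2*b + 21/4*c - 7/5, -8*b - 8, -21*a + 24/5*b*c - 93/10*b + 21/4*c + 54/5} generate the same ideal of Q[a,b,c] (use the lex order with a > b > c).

For a fixed monomial order, each ideal has a unique reduced Gröbner basis; comparing bases decides equality.
Buchberger on the first generating set:
f_1 = 2*b + 2, LT = b.
f_2 = 8/5*b*c - 3/2*b + 7/4*c - 9/5, LT = b*c.
f_3 = -7*a + 2/5*b + 37/5, LT = a.

S(f_1,f_2): lcm = b*c. S = 15/16*b - 3/32*c + 9/8.
  reduce S modulo (f_1, f_2, f_3):
  remainder -3/32*c + 3/16 ≠ 0; add g_4 = -3/32*c + 3/16 to the basis.

The other S-polynomials (S(f_1,f_3), S(f_2,f_3), S(f_1,g_4), S(f_2,g_4), S(f_3,g_4)) all reduce to 0 modulo the current basis, so we have a Gröbner basis.
Inter-reduce: drop elements whose leading term is divisible by another's, tail-reduce, and make monic.
Reduced Gröbner basis: {a - 1, b + 1, c - 2}.

Buchberger on the second generating set:
h_1 = 24/5*b*c - 1/2*b + 21/4*c - 7/5, LT = b*c.
h_2 = -8*b - 8, LT = b.
h_3 = -21*a + 24/5*b*c - 93/10*b + 21/4*c + 54/5, LT = a.

S(h_1,h_2): lcm = b*c. S = -5/48*b + 3/32*c - 7/24.
  reduce S modulo (h_1, h_2, h_3):
  remainder 3/32*c - 3/16 ≠ 0; add k_4 = 3/32*c - 3/16 to the basis.

The other S-polynomials (S(h_1,h_3), S(h_2,h_3), S(h_1,k_4), S(h_2,k_4), S(h_3,k_4)) all reduce to 0 modulo the current basis, so we have a Gröbner basis.
Inter-reduce: drop elements whose leading term is divisible by another's, tail-reduce, and make monic.
Reduced Gröbner basis: {a - 1, b + 1, c - 2}.

Same reduced basis, so the two generating sets span the same ideal.

Yes, the ideals are equal.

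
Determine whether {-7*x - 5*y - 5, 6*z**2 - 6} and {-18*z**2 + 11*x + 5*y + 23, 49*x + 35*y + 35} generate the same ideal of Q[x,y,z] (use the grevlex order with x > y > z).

Two ideals are equal iff their reduced Gröbner bases coincide (the reduced basis is unique for a fixed ordering).
Buchberger on the first generating set:
f_1 = -7*x - 5*y - 5, LT = x.
f_2 = 6*z**2 - 6, LT = z**2.

The S-polynomials (S(f_1,f_2)) all reduce to 0 modulo the current basis, so we have a Gröbner basis.
Inter-reduce: drop elements whose leading term is divisible by another's, tail-reduce, and make monic.
Reduced Gröbner basis: {z**2 - 1, x + 5/7*y + 5/7}.

Buchberger on the second generating set:
h_1 = -18*z**2 + 11*x + 5*y + 23, LT = z**2.
h_2 = 49*x + 35*y + 35, LT = x.

The S-polynomials (S(h_1,h_2)) all reduce to 0 modulo the current basis, so we have a Gröbner basis.
Inter-reduce: drop elements whose leading term is divisible by another's, tail-reduce, and make monic.
Reduced Gröbner basis: {z**2 + 10/63*y - 53/63, x + 5/7*y + 5/7}.

Since the reduced bases disagree, the two ideals are not the same.

No, the ideals differ.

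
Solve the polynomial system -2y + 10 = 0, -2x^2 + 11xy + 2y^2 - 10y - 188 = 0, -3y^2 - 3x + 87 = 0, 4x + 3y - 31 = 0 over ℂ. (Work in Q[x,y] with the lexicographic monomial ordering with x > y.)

Compute a lex Gröbner basis by Buchberger's algorithm.
f_1 = -2y + 10, LT = y.
f_2 = -2x^2 + 11xy + 2y^2 - 10y - 188, LT = x^2.
f_3 = -3x - 3y^2 + 87, LT = x.
f_4 = 4x + 3y - 31, LT = x.

The S-polynomials (S(f_1,f_2), S(f_1,f_3), S(f_1,f_4), S(f_2,f_3), S(f_2,f_4), S(f_3,f_4)) all reduce to 0 modulo the current basis, so we have a Gröbner basis.
Inter-reduce: drop elements whose leading term is divisible by another's, tail-reduce, and make monic.
Reduced Gröbner basis: {x - 4, y - 5}.

A lex Gröbner basis eliminates variables successively. Here y - 5 depends only on y, with roots {5}; lifting each root through the earlier basis elements recovers the full solutions.
  y = 5: the earlier basis element becomes x - 4 = 0, giving x = 4 — point (4, 5).

{(4, 5)}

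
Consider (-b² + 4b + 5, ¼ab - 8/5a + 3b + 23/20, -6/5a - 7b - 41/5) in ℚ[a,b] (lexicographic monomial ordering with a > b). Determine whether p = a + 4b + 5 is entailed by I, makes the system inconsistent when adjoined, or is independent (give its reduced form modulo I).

a + 4b + 5 lies in I (it reduces to 0).

First compute the reduced Gröbner basis of I by Buchberger's algorithm.
f_1 = -b² + 4b + 5, LT = b².
f_2 = ¼ab - 8/5a + 3b + 23/20, LT = ab.
f_3 = -6/5a - 7b - 41/5, LT = a.

S(f_1,f_2): lcm = ab². S = 12/5ab - 5a - 12b² - 23/5b.
  leading term ab: subtract (48/5)·f_2 from 12/5ab - 5a - 12b² - 23/5b → 259/25a - 12b² - 167/5b - 276/25
  leading term a: subtract (-259/30)·f_3 from 259/25a - 12b² - 167/5b - 276/25 → -12b² - 563/6b - 491/6
  leading term b²: subtract (12)·f_1 from -12b² - 563/6b - 491/6 → -851/6b - 851/6
  leading term b: no divisor's leading term divides it; move -851/6b to the remainder.
  leading term 1: no divisor's leading term divides it; move -851/6 to the remainder.
  remainder -851/6b - 851/6 ≠ 0; add h_4 = -851/6b - 851/6 to the basis.

The other S-polynomials (S(f_1,f_3), S(f_2,f_3), S(f_1,h_4), S(f_2,h_4), S(f_3,h_4)) all reduce to 0 modulo the current basis, so we have a Gröbner basis.
Inter-reduce: drop elements whose leading term is divisible by another's, tail-reduce, and make monic.
Reduced Gröbner basis: {a + 1, b + 1}.
Label its elements g_1 = a + 1, g_2 = b + 1.

Reduce p = a + 4b + 5 modulo G:
  leading term a: subtract (1)·g_1 from a + 4b + 5 → 4b + 4
  leading term b: subtract (4)·g_2 from 4b + 4 → 0
  normal form = 0.
Since the normal form is 0, p ∈ I.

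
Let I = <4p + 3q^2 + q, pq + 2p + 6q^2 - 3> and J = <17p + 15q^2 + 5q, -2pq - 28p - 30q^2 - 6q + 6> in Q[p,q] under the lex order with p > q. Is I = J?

No, the ideals differ.

For a fixed monomial order, each ideal has a unique reduced Gröbner basis; comparing bases decides equality.
Buchberger on the first generating set:
f_1 = 4p + 3q^2 + q, LT = p.
f_2 = pq + 2p + 6q^2 - 3, LT = pq.

S(f_1,f_2): lcm = pq. S = -2p + 3/4q^3 - 23/4q^2 + 3.
  reduce S modulo (f_1, f_2):
  remainder 3/4q^3 - 17/4q^2 + 1/2q + 3 ≠ 0; add g_3 = 3/4q^3 - 17/4q^2 + 1/2q + 3 to the basis.

The other S-polynomials (S(f_1,g_3), S(f_2,g_3)) all reduce to 0 modulo the current basis, so we have a Gröbner basis.
Inter-reduce: drop elements whose leading term is divisible by another's, tail-reduce, and make monic.
Reduced Gröbner basis: {p + 3/4q^2 + 1/4q, q^3 - 17/3q^2 + 2/3q + 4}.

Buchberger on the second generating set:
h_1 = 17p + 15q^2 + 5q, LT = p.
h_2 = -2pq - 28p - 30q^2 - 6q + 6, LT = pq.

S(h_1,h_2): lcm = pq. S = -14p + 15/17q^3 - 250/17q^2 - 3q + 3.
  reduce S modulo (h_1, h_2):
  remainder 15/17q^3 - 40/17q^2 + 19/17q + 3 ≠ 0; add k_3 = 15/17q^3 - 40/17q^2 + 19/17q + 3 to the basis.

The other S-polynomials (S(h_1,k_3), S(h_2,k_3)) all reduce to 0 modulo the current basis, so we have a Gröbner basis.
Inter-reduce: drop elements whose leading term is divisible by another's, tail-reduce, and make monic.
Reduced Gröbner basis: {p + 15/17q^2 + 5/17q, q^3 - 8/3q^2 + 19/15q + 17/5}.

These differ, so the ideals are not equal.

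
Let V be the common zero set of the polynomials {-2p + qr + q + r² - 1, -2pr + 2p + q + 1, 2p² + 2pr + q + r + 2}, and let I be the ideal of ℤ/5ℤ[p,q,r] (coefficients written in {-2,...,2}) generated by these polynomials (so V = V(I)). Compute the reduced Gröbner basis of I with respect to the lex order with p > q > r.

The reduced Gröbner basis is the canonical form of the ideal for this ordering.

f_1 = -2p + qr + q + r² - 1, LT = p.
f_2 = -2pr + 2p + q + 1, LT = pr.
f_3 = 2p² + 2pr + q + r + 2, LT = p².

S(f_1,f_2): lcm = pr. S = p + 2qr² + 2qr - 2q + 2r³ - 2r - 2.
  reduce S modulo (f_1, f_2, f_3):
  remainder 2qr² + q + 2r³ - 2r² - 2r ≠ 0; add g_4 = 2qr² + q + 2r³ - 2r² - 2r to the basis.

S(f_1,f_3): lcm = p². S = 2pqr + 2pq + 2pr² - pr - 2p + 2q + 2r - 1.
  reduce S modulo (f_1, f_2, f_3, g_4):
  remainder 2q²r - 2q² - 2qr - 2r³ - r² ≠ 0; add g_5 = 2q²r - 2q² - 2qr - 2r³ - r² to the basis.

S(f_2,f_3): lcm = p²r. S = -p² + 2pq - pr² + 2p + 2qr + 2r² - r.
  reduce S modulo (f_1, f_2, f_3, g_4, g_5):
  remainder 2q² + qr + 2r² ≠ 0; add g_6 = 2q² + qr + 2r² to the basis.

S(f_2,g_5): lcm = pq²r. S = pqr + pr³ - 2pr² + 2q³ + 2q².
  reduce S modulo (f_1, f_2, f_3, g_4, g_5, g_6):
  remainder qr + 2q - 2r³ + r ≠ 0; add g_7 = qr + 2q - 2r³ + r to the basis.

S(g_4,g_6): lcm = q²r². S = -2q² - 2qr³ - qr² - qr - r⁴.
  reduce S modulo (f_1, f_2, f_3, g_4, g_5, g_6, g_7):
  remainder q + r⁴ + r³ - r² - 2r ≠ 0; add g_8 = q + r⁴ + r³ - r² - 2r to the basis.

S(g_4,g_8): lcm = qr². S = -2q - r⁶ - r⁵ + r⁴ - 2r³ - r² - r.
  reduce S modulo (f_1, f_2, f_3, g_4, g_5, g_6, g_7, g_8):
  remainder -r⁶ - r⁵ - 2r⁴ + 2r² ≠ 0; add g_9 = -r⁶ - r⁵ - 2r⁴ + 2r² to the basis.

S(g_5,g_8): lcm = q²r. S = -q² - qr⁵ - qr⁴ + qr³ + 2qr² - qr - r³ + 2r².
  reduce S modulo (f_1, f_2, f_3, g_4, g_5, g_6, g_7, g_8, g_9):
  remainder -r⁵ + 2r⁴ + 2r³ - r² ≠ 0; add g_10 = -r⁵ + 2r⁴ + 2r³ - r² to the basis.

The other S-polynomials (S(f_1,g_4), S(f_2,g_4), S(f_3,g_4), S(f_1,g_5), S(f_3,g_5), S(g_4,g_5), S(f_1,g_6), S(f_2,g_6), S(f_3,g_6), S(g_5,g_6), S(f_1,g_7), S(f_2,g_7), S(f_3,g_7), S(g_4,g_7), S(g_5,g_7), S(g_6,g_7), S(f_1,g_8), S(f_2,g_8), S(f_3,g_8), S(g_6,g_8), S(g_7,g_8), S(f_1,g_9), S(f_2,g_9), S(f_3,g_9), S(g_4,g_9), S(g_5,g_9), S(g_6,g_9), S(g_7,g_9), S(g_8,g_9), S(f_1,g_10), S(f_2,g_10), S(f_3,g_10), S(g_4,g_10), S(g_5,g_10), S(g_6,g_10), S(g_7,g_10), S(g_8,g_10), S(g_9,g_10)) all reduce to 0 modulo the current basis, so we have a Gröbner basis.
Inter-reduce: drop elements whose leading term is divisible by another's, tail-reduce, and make monic.

G = {p + 2r⁴ + r³ - r - 2, q + r⁴ + r³ - r² - 2r, r⁵ - 2r⁴ - 2r³ + r²}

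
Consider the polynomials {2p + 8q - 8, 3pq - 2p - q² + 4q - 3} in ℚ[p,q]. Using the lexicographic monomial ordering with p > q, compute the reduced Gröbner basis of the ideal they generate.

f_1 = 2p + 8q - 8, LT = p.
f_2 = 3pq - 2p - q² + 4q - 3, LT = pq.

S(f_1,f_2): lcm = pq. S = ⅔p + 13/3q² - 16/3q + 1.
  leading term p: subtract (⅓)·f_1 from ⅔p + 13/3q² - 16/3q + 1 → 13/3q² - 8q + 11/3
  leading term q²: no divisor's leading term divides it; move 13/3q² to the remainder.
  leading term q: no divisor's leading term divides it; move -8q to the remainder.
  leading term 1: no divisor's leading term divides it; move 11/3 to the remainder.
  remainder 13/3q² - 8q + 11/3 ≠ 0; add g_3 = 13/3q² - 8q + 11/3 to the basis.

The other S-polynomials (S(f_1,g_3), S(f_2,g_3)) all reduce to 0 modulo the current basis, so we have a Gröbner basis.
Inter-reduce: drop elements whose leading term is divisible by another's, tail-reduce, and make monic.

G = {p + 4q - 4, q² - 24/13q + 11/13}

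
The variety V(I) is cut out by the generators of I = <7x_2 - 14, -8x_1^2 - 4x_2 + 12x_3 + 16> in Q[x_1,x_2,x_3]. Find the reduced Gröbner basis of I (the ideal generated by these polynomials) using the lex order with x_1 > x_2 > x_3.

G = {x_1^2 - 3/2x_3 - 1, x_2 - 2}

The reduced Gröbner basis is the canonical form of the ideal for this ordering.

f_1 = 7x_2 - 14, LT = x_2.
f_2 = -8x_1^2 - 4x_2 + 12x_3 + 16, LT = x_1^2.

The S-polynomials (S(f_1,f_2)) all reduce to 0 modulo the current basis, so we have a Gröbner basis.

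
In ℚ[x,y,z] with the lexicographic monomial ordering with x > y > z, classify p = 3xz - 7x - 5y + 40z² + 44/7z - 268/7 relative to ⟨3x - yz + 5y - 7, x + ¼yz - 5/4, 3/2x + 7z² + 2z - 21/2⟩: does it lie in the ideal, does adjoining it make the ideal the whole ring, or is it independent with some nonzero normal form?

Adjoining 3xz - 7x - 5y + 40z² + 44/7z - 268/7 makes the ideal the whole ring: the system is inconsistent.

First compute the reduced Gröbner basis of I by Buchberger's algorithm.
f_1 = 3x - yz + 5y - 7, LT = x.
f_2 = x + ¼yz - 5/4, LT = x.
f_3 = 3/2x + 7z² + 2z - 21/2, LT = x.

S(f_1,f_2): lcm = x. S = -7/12yz + 5/3y - 13/12.
  leading term yz: no divisor's leading term divides it; move -7/12yz to the remainder.
  leading term y: no divisor's leading term divides it; move 5/3y to the remainder.
  leading term 1: no divisor's leading term divides it; move -13/12 to the remainder.
  remainder -7/12yz + 5/3y - 13/12 ≠ 0; add h_4 = -7/12yz + 5/3y - 13/12 to the basis.

S(f_1,f_3): lcm = x. S = -⅓yz + 5/3y - 14/3z² - 4/3z + 14/3.
  leading term yz: subtract (4/7)·h_4 from -⅓yz + 5/3y - 14/3z² - 4/3z + 14/3 → 5/7y - 14/3z² - 4/3z + 37/7
  leading term y: no divisor's leading term divides it; move 5/7y to the remainder.
  leading term z²: no divisor's leading term divides it; move -14/3z² to the remainder.
  leading term z: no divisor's leading term divides it; move -4/3z to the remainder.
  leading term 1: no divisor's leading term divides it; move 37/7 to the remainder.
  remainder 5/7y - 14/3z² - 4/3z + 37/7 ≠ 0; add h_5 = 5/7y - 14/3z² - 4/3z + 37/7 to the basis.

S(h_4,h_5): lcm = yz. S = -20/7y + 98/15z³ + 28/15z² - 37/5z + 13/7.
  leading term y: subtract (-4)·h_5 from -20/7y + 98/15z³ + 28/15z² - 37/5z + 13/7 → 98/15z³ - 84/5z² - 191/15z + 23
  leading term z³: no divisor's leading term divides it; move 98/15z³ to the remainder.
  leading term z²: no divisor's leading term divides it; move -84/5z² to the remainder.
  leading term z: no divisor's leading term divides it; move -191/15z to the remainder.
  leading term 1: no divisor's leading term divides it; move 23 to the remainder.
  remainder 98/15z³ - 84/5z² - 191/15z + 23 ≠ 0; add h_6 = 98/15z³ - 84/5z² - 191/15z + 23 to the basis.

The other S-polynomials (S(f_2,f_3), S(f_1,h_4), S(f_2,h_4), S(f_3,h_4), S(f_1,h_5), S(f_2,h_5), S(f_3,h_5), S(f_1,h_6), S(f_2,h_6), S(f_3,h_6), S(h_4,h_6), S(h_5,h_6)) all reduce to 0 modulo the current basis, so we have a Gröbner basis.
Inter-reduce: drop elements whose leading term is divisible by another's, tail-reduce, and make monic.
Reduced Gröbner basis: {x + 14/3z² + 4/3z - 7, y - 98/15z² - 28/15z + 37/5, z³ - 18/7z² - 191/98z + 345/98}.
Label its elements g_1 = x + 14/3z² + 4/3z - 7, g_2 = y - 98/15z² - 28/15z + 37/5, g_3 = z³ - 18/7z² - 191/98z + 345/98.

Reduce p = 3xz - 7x - 5y + 40z² + 44/7z - 268/7 modulo G:
  leading term xz: subtract (3z)·g_1 from 3xz - 7x - 5y + 40z² + 44/7z - 268/7 → -7x - 5y - 14z³ + 36z² + 191/7z - 268/7
  leading term x: subtract (-7)·g_1 from -7x - 5y - 14z³ + 36z² + 191/7z - 268/7 → -5y - 14z³ + 206/3z² + 769/21z - 611/7
  leading term y: subtract (-5)·g_2 from -5y - 14z³ + 206/3z² + 769/21z - 611/7 → -14z³ + 36z² + 191/7z - 352/7
  leading term z³: subtract (-14)·g_3 from -14z³ + 36z² + 191/7z - 352/7 → -1
  leading term 1: no divisor's leading term divides it; move -1 to the remainder.
  normal form = -1.
The normal form is nonzero, so p ∉ I. Since p minus its normal form lies in I, I + (p) = I + (r) where r = -1; decide whether this ideal is the whole ring.
Here r = -1 is a nonzero constant, hence a unit: 1 ∈ I + (p), the Gröbner basis of I + (p) is {1}, and the enlarged system has no common solution — adjoining p is inconsistent.

Ideal membership is decidable via reduction modulo a Gröbner basis.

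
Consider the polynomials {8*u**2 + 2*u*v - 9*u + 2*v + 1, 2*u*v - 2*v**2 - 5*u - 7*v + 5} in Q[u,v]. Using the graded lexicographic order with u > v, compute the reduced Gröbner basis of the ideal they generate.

G = {v**3 + 38/5*v**2 + 10*u + 43/4*v - 10, u**2 + 1/4*v**2 - 1/2*u + 9/8*v - 1/2, u*v - v**2 - 5/2*u - 7/2*v + 5/2}

f_1 = 8*u**2 + 2*u*v - 9*u + 2*v + 1, LT = u**2.
f_2 = 2*u*v - 2*v**2 - 5*u - 7*v + 5, LT = u*v.

S(f_1,f_2): lcm = u**2*v. S = 5/4*u*v**2 + 5/2*u**2 + 19/8*u*v + 1/4*v**2 - 5/2*u + 1/8*v.
  leading term u*v**2: subtract (5/8*v)·f_2 from 5/4*u*v**2 + 5/2*u**2 + 19/8*u*v + 1/4*v**2 - 5/2*u + 1/8*v → 5/4*v**3 + 5/2*u**2 + 11/2*u*v + 37/8*v**2 - 5/2*u - 3*v
  leading term v**3: no divisor's leading term divides it; move 5/4*v**3 to the remainder.
  leading term u**2: subtract (5/16)·f_1 from 5/2*u**2 + 11/2*u*v + 37/8*v**2 - 5/2*u - 3*v → 39/8*u*v + 37/8*v**2 + 5/16*u - 29/8*v - 5/16
  leading term u*v: subtract (39/16)·f_2 from 39/8*u*v + 37/8*v**2 + 5/16*u - 29/8*v - 5/16 → 19/2*v**2 + 25/2*u + 215/16*v - 25/2
  leading term v**2: no divisor's leading term divides it; move 19/2*v**2 to the remainder.
  leading term u: no divisor's leading term divides it; move 25/2*u to the remainder.
  leading term v: no divisor's leading term divides it; move 215/16*v to the remainder.
  leading term 1: no divisor's leading term divides it; move -25/2 to the remainder.
  remainder 5/4*v**3 + 19/2*v**2 + 25/2*u + 215/16*v - 25/2 ≠ 0; add g_3 = 5/4*v**3 + 19/2*v**2 + 25/2*u + 215/16*v - 25/2 to the basis.

The other S-polynomials (S(f_1,g_3), S(f_2,g_3)) all reduce to 0 modulo the current basis, so we have a Gröbner basis.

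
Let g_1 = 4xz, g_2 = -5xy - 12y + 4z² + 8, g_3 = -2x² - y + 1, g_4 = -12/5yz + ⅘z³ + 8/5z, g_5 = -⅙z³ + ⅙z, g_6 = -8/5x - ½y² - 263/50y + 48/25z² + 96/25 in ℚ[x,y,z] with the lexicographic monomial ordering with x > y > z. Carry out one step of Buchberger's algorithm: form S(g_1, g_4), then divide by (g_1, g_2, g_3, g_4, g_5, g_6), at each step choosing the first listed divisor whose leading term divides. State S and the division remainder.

lcm(LM(g_1), LM(g_4)) = xyz.
S = (lcm/LT(g_1))·g_1 − (lcm/LT(g_4))·g_4 = ⅓xz³ + ⅔xz.
Reduce S modulo (g_1, g_2, g_3, g_4, g_5, g_6) in that order:
  leading term xz³: subtract (1/12z²)·g_1 from ⅓xz³ + ⅔xz → ⅔xz
  leading term xz: subtract (⅙)·g_1 from ⅔xz → 0
The remainder is 0, so this S-polynomial contributes no new basis element.
This is the inner loop of Buchberger's algorithm — each nonzero remainder becomes a new basis element.

S(g_1, g_4) = ⅓xz³ + ⅔xz; remainder on division = 0.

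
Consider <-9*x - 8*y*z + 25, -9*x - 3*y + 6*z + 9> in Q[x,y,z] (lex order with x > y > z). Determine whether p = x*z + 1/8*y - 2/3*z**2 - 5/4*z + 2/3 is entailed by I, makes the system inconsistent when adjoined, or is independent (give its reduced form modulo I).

x*z + 1/8*y - 2/3*z**2 - 5/4*z + 2/3 lies in I (it reduces to 0).

First compute the reduced Gröbner basis of I by Buchberger's algorithm.
f_1 = -9*x - 8*y*z + 25, LT = x.
f_2 = -9*x - 3*y + 6*z + 9, LT = x.

S(f_1,f_2): lcm = x. S = 8/9*y*z - 1/3*y + 2/3*z - 16/9.
  leading term y*z: no divisor's leading term divides it; move 8/9*y*z to the remainder.
  leading term y: no divisor's leading term divides it; move -1/3*y to the remainder.
  leading term z: no divisor's leading term divides it; move 2/3*z to the remainder.
  leading term 1: no divisor's leading term divides it; move -16/9 to the remainder.
  remainder 8/9*y*z - 1/3*y + 2/3*z - 16/9 ≠ 0; add h_3 = 8/9*y*z - 1/3*y + 2/3*z - 16/9 to the basis.

The other S-polynomials (S(f_1,h_3), S(f_2,h_3)) all reduce to 0 modulo the current basis, so we have a Gröbner basis.
Inter-reduce: drop elements whose leading term is divisible by another's, tail-reduce, and make monic.
Reduced Gröbner basis: {x + 1/3*y - 2/3*z - 1, y*z - 3/8*y + 3/4*z - 2}.
Label its elements g_1 = x + 1/3*y - 2/3*z - 1, g_2 = y*z - 3/8*y + 3/4*z - 2.

Reduce p = x*z + 1/8*y - 2/3*z**2 - 5/4*z + 2/3 modulo G:
  leading term x*z: subtract (z)·g_1 from x*z + 1/8*y - 2/3*z**2 - 5/4*z + 2/3 → -1/3*y*z + 1/8*y - 1/4*z + 2/3
  leading term y*z: subtract (-1/3)·g_2 from -1/3*y*z + 1/8*y - 1/4*z + 2/3 → 0
  normal form = 0.
Since the normal form is 0, p ∈ I.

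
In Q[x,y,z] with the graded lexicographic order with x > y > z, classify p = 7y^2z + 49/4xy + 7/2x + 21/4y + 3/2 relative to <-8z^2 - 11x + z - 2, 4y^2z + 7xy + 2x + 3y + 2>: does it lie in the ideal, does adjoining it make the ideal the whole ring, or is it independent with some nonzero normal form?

First compute the reduced Gröbner basis of I by Buchberger's algorithm.
f_1 = -8z^2 - 11x + z - 2, LT = z^2.
f_2 = 4y^2z + 7xy + 2x + 3y + 2, LT = y^2z.

S(f_1,f_2): lcm = y^2z^2. S = 11/8xy^2 - 7/4xyz - 1/8y^2z - 1/2xz + 1/4y^2 - 3/4yz - 1/2z.
  leading term xy^2: no divisor's leading term divides it; move 11/8xy^2 to the remainder.
  leading term xyz: no divisor's leading term divides it; move -7/4xyz to the remainder.
  leading term y^2z: subtract (-1/32)·f_2 from -1/8y^2z - 1/2xz + 1/4y^2 - 3/4yz - 1/2z → 7/32xy - 1/2xz + 1/4y^2 - 3/4yz + 1/16x + 3/32y - 1/2z + 1/16
  leading term xy: no divisor's leading term divides it; move 7/32xy to the remainder.
  leading term xz: no divisor's leading term divides it; move -1/2xz to the remainder.
  leading term y^2: no divisor's leading term divides it; move 1/4y^2 to the remainder.
  leading term yz: no divisor's leading term divides it; move -3/4yz to the remainder.
  leading term x: no divisor's leading term divides it; move 1/16x to the remainder.
  leading term y: no divisor's leading term divides it; move 3/32y to the remainder.
  leading term z: no divisor's leading term divides it; move -1/2z to the remainder.
  leading term 1: no divisor's leading term divides it; move 1/16 to the remainder.
  remainder 11/8xy^2 - 7/4xyz + 7/32xy - 1/2xz + 1/4y^2 - 3/4yz + 1/16x + 3/32y - 1/2z + 1/16 ≠ 0; add h_3 = 11/8xy^2 - 7/4xyz + 7/32xy - 1/2xz + 1/4y^2 - 3/4yz + 1/16x + 3/32y - 1/2z + 1/16 to the basis.

The other S-polynomials (S(f_1,h_3), S(f_2,h_3)) all reduce to 0 modulo the current basis, so we have a Gröbner basis.
Inter-reduce: drop elements whose leading term is divisible by another's, tail-reduce, and make monic.
Reduced Gröbner basis: {xy^2 - 14/11xyz + 7/44xy - 4/11xz + 2/11y^2 - 6/11yz + 1/22x + 3/44y - 4/11z + 1/22, y^2z + 7/4xy + 1/2x + 3/4y + 1/2, z^2 + 11/8x - 1/8z + 1/4}.
Label its elements g_1 = xy^2 - 14/11xyz + 7/44xy - 4/11xz + 2/11y^2 - 6/11yz + 1/22x + 3/44y - 4/11z + 1/22, g_2 = y^2z + 7/4xy + 1/2x + 3/4y + 1/2, g_3 = z^2 + 11/8x - 1/8z + 1/4.

Reduce p = 7y^2z + 49/4xy + 7/2x + 21/4y + 3/2 modulo G:
  leading term y^2z: subtract (7)·g_2 from 7y^2z + 49/4xy + 7/2x + 21/4y + 3/2 → -2
  leading term 1: no divisor's leading term divides it; move -2 to the remainder.
  normal form = -2.
The normal form is nonzero, so p ∉ I. Since p minus its normal form lies in I, I + (p) = I + (r) where r = -2; decide whether this ideal is the whole ring.
Here r = -2 is a nonzero constant, hence a unit: 1 ∈ I + (p), the Gröbner basis of I + (p) is {1}, and the enlarged system has no common solution — adjoining p is inconsistent.

Adjoining 7y^2z + 49/4xy + 7/2x + 21/4y + 3/2 makes the ideal the whole ring: the system is inconsistent.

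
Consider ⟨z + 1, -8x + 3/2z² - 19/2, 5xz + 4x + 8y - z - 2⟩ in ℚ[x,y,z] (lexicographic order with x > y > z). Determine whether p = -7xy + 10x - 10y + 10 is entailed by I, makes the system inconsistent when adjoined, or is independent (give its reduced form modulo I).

First compute the reduced Gröbner basis of I by Buchberger's algorithm.
f_1 = z + 1, LT = z.
f_2 = -8x + 3/2z² - 19/2, LT = x.
f_3 = 5xz + 4x + 8y - z - 2, LT = xz.

S(f_1,f_3): lcm = xz. S = ⅕x - 8/5y + ⅕z + ⅖.
  leading term x: subtract (-1/40)·f_2 from ⅕x - 8/5y + ⅕z + ⅖ → -8/5y + 3/80z² + ⅕z + 13/80
  leading term y: no divisor's leading term divides it; move -8/5y to the remainder.
  leading term z²: subtract (3/80z)·f_1 from 3/80z² + ⅕z + 13/80 → 13/80z + 13/80
  leading term z: subtract (13/80)·f_1 from 13/80z + 13/80 → 0
  remainder -8/5y ≠ 0; add h_4 = -8/5y to the basis.

The other S-polynomials (S(f_1,f_2), S(f_2,f_3), S(f_1,h_4), S(f_2,h_4), S(f_3,h_4)) all reduce to 0 modulo the current basis, so we have a Gröbner basis.
Inter-reduce: drop elements whose leading term is divisible by another's, tail-reduce, and make monic.
Reduced Gröbner basis: {x + 1, y, z + 1}.
Label its elements g_1 = x + 1, g_2 = y, g_3 = z + 1.

Reduce p = -7xy + 10x - 10y + 10 modulo G:
  leading term xy: subtract (-7y)·g_1 from -7xy + 10x - 10y + 10 → 10x - 3y + 10
  leading term x: subtract (10)·g_1 from 10x - 3y + 10 → -3y
  leading term y: subtract (-3)·g_2 from -3y → 0
  normal form = 0.
Since the normal form is 0, p ∈ I.

The remainder on division by a Gröbner basis is unique — it is the normal form.

-7xy + 10x - 10y + 10 lies in I (it reduces to 0).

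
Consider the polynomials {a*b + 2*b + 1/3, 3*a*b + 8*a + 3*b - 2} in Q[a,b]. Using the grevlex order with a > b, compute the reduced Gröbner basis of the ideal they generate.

f_1 = a*b + 2*b + 1/3, LT = a*b.
f_2 = 3*a*b + 8*a + 3*b - 2, LT = a*b.

S(f_1,f_2): lcm = a*b. S = -8/3*a + b + 1.
  reduce S modulo (f_1, f_2):
  remainder -8/3*a + b + 1 ≠ 0; add g_3 = -8/3*a + b + 1 to the basis.

S(f_1,g_3): lcm = a*b. S = 3/8*b**2 + 19/8*b + 1/3.
  reduce S modulo (f_1, f_2, g_3):
  remainder 3/8*b**2 + 19/8*b + 1/3 ≠ 0; add g_4 = 3/8*b**2 + 19/8*b + 1/3 to the basis.

The other S-polynomials (S(f_2,g_3), S(f_1,g_4), S(f_2,g_4), S(g_3,g_4)) all reduce to 0 modulo the current basis, so we have a Gröbner basis.
Inter-reduce: drop elements whose leading term is divisible by another's, tail-reduce, and make monic.

G = {b**2 + 19/3*b + 8/9, a - 3/8*b - 3/8}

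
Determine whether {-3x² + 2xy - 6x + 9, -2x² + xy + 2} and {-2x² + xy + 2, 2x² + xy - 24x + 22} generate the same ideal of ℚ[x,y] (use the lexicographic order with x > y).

Yes, the ideals are equal.

For a fixed monomial order, each ideal has a unique reduced Gröbner basis; comparing bases decides equality.
Buchberger on the first generating set:
f_1 = -3x² + 2xy - 6x + 9, LT = x².
f_2 = -2x² + xy + 2, LT = x².

S(f_1,f_2): lcm = x². S = -⅙xy + 2x - 2.
  leading term xy: no divisor's leading term divides it; move -⅙xy to the remainder.
  leading term x: no divisor's leading term divides it; move 2x to the remainder.
  leading term 1: no divisor's leading term divides it; move -2 to the remainder.
  remainder -⅙xy + 2x - 2 ≠ 0; add g_3 = -⅙xy + 2x - 2 to the basis.

S(f_1,g_3): lcm = x²y. S = 12x² - ⅔xy² + 2xy - 12x - 3y.
  leading term x²: subtract (-4)·f_1 from 12x² - ⅔xy² + 2xy - 12x - 3y → -⅔xy² + 10xy - 36x - 3y + 36
  leading term xy²: subtract (4y)·g_3 from -⅔xy² + 10xy - 36x - 3y + 36 → 2xy - 36x + 5y + 36
  leading term xy: subtract (-12)·g_3 from 2xy - 36x + 5y + 36 → -12x + 5y + 12
  leading term x: no divisor's leading term divides it; move -12x to the remainder.
  leading term y: no divisor's leading term divides it; move 5y to the remainder.
  leading term 1: no divisor's leading term divides it; move 12 to the remainder.
  remainder -12x + 5y + 12 ≠ 0; add g_4 = -12x + 5y + 12 to the basis.

S(g_3,g_4): lcm = xy. S = -12x + 5/12y² + y + 12.
  leading term x: subtract (1)·g_4 from -12x + 5/12y² + y + 12 → 5/12y² - 4y
  leading term y²: no divisor's leading term divides it; move 5/12y² to the remainder.
  leading term y: no divisor's leading term divides it; move -4y to the remainder.
  remainder 5/12y² - 4y ≠ 0; add g_5 = 5/12y² - 4y to the basis.

The other S-polynomials (S(f_2,g_3), S(f_1,g_4), S(f_2,g_4), S(f_1,g_5), S(f_2,g_5), S(g_3,g_5), S(g_4,g_5)) all reduce to 0 modulo the current basis, so we have a Gröbner basis.
Inter-reduce: drop elements whose leading term is divisible by another's, tail-reduce, and make monic.
Reduced Gröbner basis: {x - 5/12y - 1, y² - 48/5y}.

Buchberger on the second generating set:
h_1 = -2x² + xy + 2, LT = x².
h_2 = 2x² + xy - 24x + 22, LT = x².

S(h_1,h_2): lcm = x². S = -xy + 12x - 12.
  leading term xy: no divisor's leading term divides it; move -xy to the remainder.
  leading term x: no divisor's leading term divides it; move 12x to the remainder.
  leading term 1: no divisor's leading term divides it; move -12 to the remainder.
  remainder -xy + 12x - 12 ≠ 0; add k_3 = -xy + 12x - 12 to the basis.

S(h_1,k_3): lcm = x²y. S = 12x² - ½xy² - 12x - y.
  leading term x²: subtract (-6)·h_1 from 12x² - ½xy² - 12x - y → -½xy² + 6xy - 12x - y + 12
  leading term xy²: subtract (½y)·k_3 from -½xy² + 6xy - 12x - y + 12 → -12x + 5y + 12
  leading term x: no divisor's leading term divides it; move -12x to the remainder.
  leading term y: no divisor's leading term divides it; move 5y to the remainder.
  leading term 1: no divisor's leading term divides it; move 12 to the remainder.
  remainder -12x + 5y + 12 ≠ 0; add k_4 = -12x + 5y + 12 to the basis.

S(k_3,k_4): lcm = xy. S = -12x + 5/12y² + y + 12.
  leading term x: subtract (1)·k_4 from -12x + 5/12y² + y + 12 → 5/12y² - 4y
  leading term y²: no divisor's leading term divides it; move 5/12y² to the remainder.
  leading term y: no divisor's leading term divides it; move -4y to the remainder.
  remainder 5/12y² - 4y ≠ 0; add k_5 = 5/12y² - 4y to the basis.

The other S-polynomials (S(h_2,k_3), S(h_1,k_4), S(h_2,k_4), S(h_1,k_5), S(h_2,k_5), S(k_3,k_5), S(k_4,k_5)) all reduce to 0 modulo the current basis, so we have a Gröbner basis.
Inter-reduce: drop elements whose leading term is divisible by another's, tail-reduce, and make monic.
Reduced Gröbner basis: {x - 5/12y - 1, y² - 48/5y}.

Same reduced basis, so the two generating sets span the same ideal.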